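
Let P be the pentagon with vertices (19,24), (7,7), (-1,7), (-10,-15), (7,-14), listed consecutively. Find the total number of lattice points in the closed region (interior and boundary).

Using the shoelace formula, 2A = |(19·7 − 7·24) + (7·7 − (-1)·7) + ((-1)·(-15) − (-10)·7) + ((-10)·(-14) − 7·(-15)) + (7·24 − 19·(-14))| = 785, so the area is 785/2.
The number of boundary lattice points is Σ gcd(|Δx|,|Δy|) = gcd(12,17) + gcd(8,0) + gcd(9,22) + gcd(17,1) + gcd(12,38) = 1+8+1+1+2 = 13.
Pick's theorem gives I = A − B/2 + 1 = 785/2 − 13/2 + 1 = 387, so the closed region contains I + B = 387 + 13 = 400 lattice points.

400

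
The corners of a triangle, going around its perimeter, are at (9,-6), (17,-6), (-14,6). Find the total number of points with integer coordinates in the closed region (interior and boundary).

By the shoelace formula, twice the signed area is |(9·(-6) − 17·(-6)) + (17·6 − (-14)·(-6)) + ((-14)·(-6) − 9·6)| = 96, so the area is 48.
Summing gcd(|Δx|,|Δy|) over the edges gives the boundary count: gcd(8,0) + gcd(31,12) + gcd(23,12) = 8+1+1 = 10.
Pick's theorem gives I = A − B/2 + 1 = 48 − 10/2 + 1 = 44, so the closed region contains I + B = 44 + 10 = 54 lattice points.

54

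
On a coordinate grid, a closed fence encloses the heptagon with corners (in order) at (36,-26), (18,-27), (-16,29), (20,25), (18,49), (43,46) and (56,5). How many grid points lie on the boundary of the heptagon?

The number of boundary lattice points is Σ gcd(|Δx|,|Δy|) = gcd(18,1) + gcd(34,56) + gcd(36,4) + gcd(2,24) + gcd(25,3) + gcd(13,41) + gcd(20,31) = 1+2+4+2+1+1+1 = 12.

12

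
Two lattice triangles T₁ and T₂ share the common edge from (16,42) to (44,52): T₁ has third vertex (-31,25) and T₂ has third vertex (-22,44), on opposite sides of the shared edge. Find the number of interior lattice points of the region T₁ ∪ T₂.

The union is the simple quadrilateral with vertices (16,42), (-31,25), (44,52), (-22,44) in order.
Using the shoelace formula, 2A = |[16·25 − (-31)·42] + [(-31)·52 − 44·25] + [44·44 − (-22)·52] + [(-22)·42 − 16·44]| = 442, so the area is 221.
The number of boundary lattice points is Σ gcd(|Δx|,|Δy|) = gcd(47,17) + gcd(75,27) + gcd(66,8) + gcd(38,2) = 1+3+2+2 = 8.
By Pick's theorem I = A − B/2 + 1 = 221 − 8/2 + 1 = 218.

218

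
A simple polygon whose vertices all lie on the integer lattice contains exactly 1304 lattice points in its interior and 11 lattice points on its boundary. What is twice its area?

By Pick's theorem, A = I + B/2 − 1 = 1304 + 11/2 − 1 = 2617/2.
Hence 2A = 2617.

2617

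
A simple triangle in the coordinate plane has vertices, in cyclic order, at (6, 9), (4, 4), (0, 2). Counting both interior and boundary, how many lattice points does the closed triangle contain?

11

The shoelace formula gives twice the area as |[6·4 − 4·9] + [4·2 − 0·4] + [0·9 − 6·2]| = 16, so the area is 8.
The number of boundary lattice points is Σ gcd(|Δx|,|Δy|) = gcd(2,5) + gcd(4,2) + gcd(6,7) = 1+2+1 = 4.
Pick's theorem gives I = A − B/2 + 1 = 8 − 4/2 + 1 = 7, so the closed region contains I + B = 7 + 4 = 11 lattice points.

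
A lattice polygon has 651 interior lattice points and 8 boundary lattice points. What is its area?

By Pick's theorem, A = I + B/2 − 1 = 651 + 8/2 − 1 = 654.

654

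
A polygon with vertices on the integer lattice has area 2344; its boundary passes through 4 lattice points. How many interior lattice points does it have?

2343

From Pick's theorem, I = A − B/2 + 1 = 2344 − 4/2 + 1 = 2343.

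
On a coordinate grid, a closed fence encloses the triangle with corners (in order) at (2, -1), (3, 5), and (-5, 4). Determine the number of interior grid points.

23

By the shoelace formula, twice the signed area is |[2·5 − 3·(-1)] + [3·4 − (-5)·5] + [(-5)·(-1) − 2·4]| = 47, so the area is 47/2.
Along each edge there are gcd(|Δx|,|Δy|)+1 lattice points, so counting each shared vertex once the boundary has gcd(1,6) + gcd(8,1) + gcd(7,5) = 1+1+1 = 3.
Pick's theorem gives I = A − B/2 + 1 = 47/2 − 3/2 + 1 = 23.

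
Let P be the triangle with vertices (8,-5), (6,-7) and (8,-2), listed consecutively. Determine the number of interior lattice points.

1

The shoelace formula gives twice the area as |(8·(-7) − 6·(-5)) + (6·(-2) − 8·(-7)) + (8·(-5) − 8·(-2))| = 6, so the area is 3.
Along each edge there are gcd(|Δx|,|Δy|)+1 lattice points, so counting each shared vertex once the boundary has gcd(2,2) + gcd(2,5) + gcd(0,3) = 2+1+3 = 6.
By Pick's theorem A = I + B/2 − 1, so I = 3 − 6/2 + 1 = 1.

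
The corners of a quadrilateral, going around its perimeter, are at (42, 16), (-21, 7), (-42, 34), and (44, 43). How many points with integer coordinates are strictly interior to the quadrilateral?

2091

Using the shoelace formula, 2A = |[42·7 − (-21)·16] + [(-21)·34 − (-42)·7] + [(-42)·43 − 44·34] + [44·16 − 42·43]| = 4194, so the area is 2097.
The number of boundary lattice points is Σ gcd(|Δx|,|Δy|) = gcd(63,9) + gcd(21,27) + gcd(86,9) + gcd(2,27) = 9+3+1+1 = 14.
By Pick's theorem A = I + B/2 − 1, so I = 2097 − 14/2 + 1 = 2091.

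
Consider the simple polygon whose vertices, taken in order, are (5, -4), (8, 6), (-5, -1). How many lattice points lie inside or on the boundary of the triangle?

By the shoelace formula, twice the signed area is |[5·6 − 8·(-4)] + [8·(-1) − (-5)·6] + [(-5)·(-4) − 5·(-1)]| = 109, so the area is 54.5.
Summing gcd(|Δx|,|Δy|) over the edges gives the boundary count: gcd(3,10) + gcd(13,7) + gcd(10,3) = 1+1+1 = 3.
Pick's theorem gives I = A − B/2 + 1 = 54.5 − 3/2 + 1 = 54, so the closed region contains I + B = 54 + 3 = 57 lattice points.

57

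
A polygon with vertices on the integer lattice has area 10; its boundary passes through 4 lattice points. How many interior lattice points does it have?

From Pick's theorem, I = A − B/2 + 1 = 10 − 4/2 + 1 = 9.

9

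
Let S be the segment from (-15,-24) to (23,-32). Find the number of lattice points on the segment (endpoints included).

The number of lattice points on a segment between lattice points is gcd(|Δx|,|Δy|) + 1 = gcd(38,8) + 1 = 2 + 1 = 3.

3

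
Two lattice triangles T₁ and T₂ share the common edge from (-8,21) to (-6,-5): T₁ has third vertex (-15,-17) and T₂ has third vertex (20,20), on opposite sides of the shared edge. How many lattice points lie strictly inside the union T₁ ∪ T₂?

490

The union is the simple quadrilateral with vertices (-8,21), (-15,-17), (-6,-5), (20,20) in order.
The shoelace formula gives twice the area as |((-8)·(-17) − (-15)·21) + ((-15)·(-5) − (-6)·(-17)) + ((-6)·20 − 20·(-5)) + (20·21 − (-8)·20)| = 984, so the area is 492.
Along each edge there are gcd(|Δx|,|Δy|)+1 lattice points, so counting each shared vertex once the boundary has gcd(7,38) + gcd(9,12) + gcd(26,25) + gcd(28,1) = 1+3+1+1 = 6.
By Pick's theorem I = A − B/2 + 1 = 492 − 6/2 + 1 = 490.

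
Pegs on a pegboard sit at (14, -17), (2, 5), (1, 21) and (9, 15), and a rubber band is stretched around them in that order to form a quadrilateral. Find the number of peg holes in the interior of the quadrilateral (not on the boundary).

196

The shoelace formula gives twice the area as |[14·5 − 2·(-17)] + [2·21 − 1·5] + [1·15 − 9·21] + [9·(-17) − 14·15]| = 396, so the area is 198.
Summing gcd(|Δx|,|Δy|) over the edges gives the boundary count: gcd(12,22) + gcd(1,16) + gcd(8,6) + gcd(5,32) = 2+1+2+1 = 6.
By Pick's theorem A = I + B/2 − 1, so I = 198 − 6/2 + 1 = 196.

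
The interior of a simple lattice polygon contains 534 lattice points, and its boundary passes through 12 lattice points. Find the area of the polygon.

By Pick's theorem, A = I + B/2 − 1 = 534 + 12/2 − 1 = 539.

539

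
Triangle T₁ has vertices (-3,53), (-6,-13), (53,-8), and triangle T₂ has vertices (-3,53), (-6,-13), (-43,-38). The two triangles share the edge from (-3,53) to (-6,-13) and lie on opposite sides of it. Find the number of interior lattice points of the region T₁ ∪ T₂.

3122

The union is the simple quadrilateral with vertices (-3,53), (53,-8), (-6,-13), (-43,-38) in order.
By the shoelace formula, twice the signed area is |((-3)·(-8) − 53·53) + (53·(-13) − (-6)·(-8)) + ((-6)·(-38) − (-43)·(-13)) + ((-43)·53 − (-3)·(-38))| = 6246, so the area is 3123.
The number of boundary lattice points is Σ gcd(|Δx|,|Δy|) = gcd(56,61) + gcd(59,5) + gcd(37,25) + gcd(40,91) = 1+1+1+1 = 4.
By Pick's theorem I = A − B/2 + 1 = 3123 − 4/2 + 1 = 3122.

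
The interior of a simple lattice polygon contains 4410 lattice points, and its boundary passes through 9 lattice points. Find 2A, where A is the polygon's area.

By Pick's theorem, A = I + B/2 − 1 = 4410 + 9/2 − 1 = 8827/2.
Hence 2A = 8827.

8827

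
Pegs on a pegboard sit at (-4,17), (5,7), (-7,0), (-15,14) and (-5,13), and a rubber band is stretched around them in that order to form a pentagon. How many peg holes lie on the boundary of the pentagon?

The number of boundary lattice points is Σ gcd(|Δx|,|Δy|) = gcd(9,10) + gcd(12,7) + gcd(8,14) + gcd(10,1) + gcd(1,4) = 1+1+2+1+1 = 6.

6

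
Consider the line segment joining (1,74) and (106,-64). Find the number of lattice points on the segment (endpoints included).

4

The number of lattice points on a segment between lattice points is gcd(|Δx|,|Δy|) + 1 = gcd(105,138) + 1 = 3 + 1 = 4.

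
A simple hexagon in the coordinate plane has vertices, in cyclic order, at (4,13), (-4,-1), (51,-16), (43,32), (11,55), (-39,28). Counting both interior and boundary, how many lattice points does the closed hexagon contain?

3175

Using the shoelace formula, 2A = |(4·(-1) − (-4)·13) + ((-4)·(-16) − 51·(-1)) + (51·32 − 43·(-16)) + (43·55 − 11·32) + (11·28 − (-39)·55) + ((-39)·13 − 4·28)| = 6330, so the area is 3165.
The number of boundary lattice points is Σ gcd(|Δx|,|Δy|) = gcd(8,14) + gcd(55,15) + gcd(8,48) + gcd(32,23) + gcd(50,27) + gcd(43,15) = 2+5+8+1+1+1 = 18.
Pick's theorem gives I = A − B/2 + 1 = 3165 − 18/2 + 1 = 3157, so the closed region contains I + B = 3157 + 18 = 3175 lattice points.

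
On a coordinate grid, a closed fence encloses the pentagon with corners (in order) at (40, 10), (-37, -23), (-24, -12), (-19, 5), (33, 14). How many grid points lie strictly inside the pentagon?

The shoelace formula gives twice the area as |[40·(-23) − (-37)·10] + [(-37)·(-12) − (-24)·(-23)] + [(-24)·5 − (-19)·(-12)] + [(-19)·14 − 33·5] + [33·10 − 40·14]| = 1667, so the area is 833.5.
Summing gcd(|Δx|,|Δy|) over the edges gives the boundary count: gcd(77,33) + gcd(13,11) + gcd(5,17) + gcd(52,9) + gcd(7,4) = 11+1+1+1+1 = 15.
By Pick's theorem A = I + B/2 − 1, so I = 833.5 − 15/2 + 1 = 827.

827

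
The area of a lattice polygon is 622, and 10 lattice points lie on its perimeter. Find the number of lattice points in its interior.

618

From Pick's theorem, I = A − B/2 + 1 = 622 − 10/2 + 1 = 618.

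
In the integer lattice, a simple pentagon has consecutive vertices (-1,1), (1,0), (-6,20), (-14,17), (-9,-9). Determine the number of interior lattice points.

227

The shoelace formula gives twice the area as |((-1)·0 − 1·1) + (1·20 − (-6)·0) + ((-6)·17 − (-14)·20) + ((-14)·(-9) − (-9)·17) + ((-9)·1 − (-1)·(-9))| = 458, so the area is 229.
The number of boundary lattice points is Σ gcd(|Δx|,|Δy|) = gcd(2,1) + gcd(7,20) + gcd(8,3) + gcd(5,26) + gcd(8,10) = 1+1+1+1+2 = 6.
Pick's theorem gives I = A − B/2 + 1 = 229 − 6/2 + 1 = 227.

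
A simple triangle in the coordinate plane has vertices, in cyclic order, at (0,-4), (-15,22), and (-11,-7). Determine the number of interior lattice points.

By the shoelace formula, twice the signed area is |[0·22 − (-15)·(-4)] + [(-15)·(-7) − (-11)·22] + [(-11)·(-4) − 0·(-7)]| = 331, so the area is 331/2.
The number of boundary lattice points is Σ gcd(|Δx|,|Δy|) = gcd(15,26) + gcd(4,29) + gcd(11,3) = 1+1+1 = 3.
Pick's theorem gives I = A − B/2 + 1 = 331/2 − 3/2 + 1 = 165.

165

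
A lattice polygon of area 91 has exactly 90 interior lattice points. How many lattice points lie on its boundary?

Pick's theorem gives A = I + B/2 − 1, so B = 2(A − I + 1) = 2(91 − 90 + 1) = 4.

4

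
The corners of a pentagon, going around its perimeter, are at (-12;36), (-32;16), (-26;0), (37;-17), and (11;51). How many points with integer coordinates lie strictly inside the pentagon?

2438

By the shoelace formula, twice the signed area is |[(-12)·16 − (-32)·36] + [(-32)·0 − (-26)·16] + [(-26)·(-17) − 37·0] + [37·51 − 11·(-17)] + [11·36 − (-12)·51]| = 4900, so the area is 2450.
Along each edge there are gcd(|Δx|,|Δy|)+1 lattice points, so counting each shared vertex once the boundary has gcd(20,20) + gcd(6,16) + gcd(63,17) + gcd(26,68) + gcd(23,15) = 20+2+1+2+1 = 26.
By Pick's theorem A = I + B/2 − 1, so I = 2450 − 26/2 + 1 = 2438.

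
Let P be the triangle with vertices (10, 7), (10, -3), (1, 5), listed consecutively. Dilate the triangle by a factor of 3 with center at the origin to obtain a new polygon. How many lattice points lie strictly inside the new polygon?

388

Using the shoelace formula, 2A = |(10·(-3) − 10·7) + (10·5 − 1·(-3)) + (1·7 − 10·5)| = 90, so the area is 45.
Along each edge there are gcd(|Δx|,|Δy|)+1 lattice points, so counting each shared vertex once the boundary has gcd(0,10) + gcd(9,8) + gcd(9,2) = 10+1+1 = 12.
Scaling by 3 multiplies the area by 3² = 9 (so the new area is 405) and multiplies the boundary lattice-point count by 3, giving 36.
By Pick's theorem, the interior count of the dilated polygon is 405 − 36/2 + 1 = 388.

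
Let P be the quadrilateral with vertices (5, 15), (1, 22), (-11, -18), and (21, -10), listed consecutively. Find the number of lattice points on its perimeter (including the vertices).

14

The number of boundary lattice points is Σ gcd(|Δx|,|Δy|) = gcd(4,7) + gcd(12,40) + gcd(32,8) + gcd(16,25) = 1+4+8+1 = 14.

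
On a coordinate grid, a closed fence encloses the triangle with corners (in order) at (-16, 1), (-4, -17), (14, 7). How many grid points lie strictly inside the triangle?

The shoelace formula gives twice the area as |((-16)·(-17) − (-4)·1) + ((-4)·7 − 14·(-17)) + (14·1 − (-16)·7)| = 612, so the area is 306.
The number of boundary lattice points is Σ gcd(|Δx|,|Δy|) = gcd(12,18) + gcd(18,24) + gcd(30,6) = 6+6+6 = 18.
By Pick's theorem A = I + B/2 − 1, so I = 306 − 18/2 + 1 = 298.

298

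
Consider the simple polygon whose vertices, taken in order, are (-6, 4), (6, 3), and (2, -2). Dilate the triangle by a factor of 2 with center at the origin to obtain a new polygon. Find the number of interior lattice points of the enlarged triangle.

By the shoelace formula, twice the signed area is |[(-6)·3 − 6·4] + [6·(-2) − 2·3] + [2·4 − (-6)·(-2)]| = 64, so the area is 32.
Along each edge there are gcd(|Δx|,|Δy|)+1 lattice points, so counting each shared vertex once the boundary has gcd(12,1) + gcd(4,5) + gcd(8,6) = 1+1+2 = 4.
Scaling by 2 multiplies the area by 2² = 4 (so the new area is 128) and multiplies the boundary lattice-point count by 2, giving 8.
By Pick's theorem, the interior count of the dilated polygon is 128 − 8/2 + 1 = 125.

125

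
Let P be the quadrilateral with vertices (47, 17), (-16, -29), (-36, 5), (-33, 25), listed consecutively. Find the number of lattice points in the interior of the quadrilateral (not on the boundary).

2338

Using the shoelace formula, 2A = |[47·(-29) − (-16)·17] + [(-16)·5 − (-36)·(-29)] + [(-36)·25 − (-33)·5] + [(-33)·17 − 47·25]| = 4686, so the area is 2343.
Along each edge there are gcd(|Δx|,|Δy|)+1 lattice points, so counting each shared vertex once the boundary has gcd(63,46) + gcd(20,34) + gcd(3,20) + gcd(80,8) = 1+2+1+8 = 12.
By Pick's theorem A = I + B/2 − 1, so I = 2343 − 12/2 + 1 = 2338.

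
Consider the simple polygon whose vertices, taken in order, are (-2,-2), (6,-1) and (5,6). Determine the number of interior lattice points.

28

The shoelace formula gives twice the area as |[(-2)·(-1) − 6·(-2)] + [6·6 − 5·(-1)] + [5·(-2) − (-2)·6]| = 57, so the area is 57/2.
The number of boundary lattice points is Σ gcd(|Δx|,|Δy|) = gcd(8,1) + gcd(1,7) + gcd(7,8) = 1+1+1 = 3.
Pick's theorem gives I = A − B/2 + 1 = 57/2 − 3/2 + 1 = 28.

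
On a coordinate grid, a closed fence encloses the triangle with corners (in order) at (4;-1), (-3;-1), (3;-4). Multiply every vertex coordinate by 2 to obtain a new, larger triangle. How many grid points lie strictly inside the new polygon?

Using the shoelace formula, 2A = |(4·(-1) − (-3)·(-1)) + ((-3)·(-4) − 3·(-1)) + (3·(-1) − 4·(-4))| = 21, so the area is 21/2.
The number of boundary lattice points is Σ gcd(|Δx|,|Δy|) = gcd(7,0) + gcd(6,3) + gcd(1,3) = 7+3+1 = 11.
Scaling by 2 multiplies the area by 2² = 4 (so the new area is 42) and multiplies the boundary lattice-point count by 2, giving 22.
By Pick's theorem, the interior count of the dilated polygon is 42 − 22/2 + 1 = 32.

32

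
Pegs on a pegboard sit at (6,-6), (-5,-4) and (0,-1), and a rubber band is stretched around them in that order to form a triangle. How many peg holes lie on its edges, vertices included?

3

Along each edge there are gcd(|Δx|,|Δy|)+1 lattice points, so counting each shared vertex once the boundary has gcd(11,2) + gcd(5,3) + gcd(6,5) = 1+1+1 = 3.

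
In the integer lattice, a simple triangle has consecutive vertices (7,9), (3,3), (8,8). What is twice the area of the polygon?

10

By the shoelace formula, twice the signed area is |(7·3 − 3·9) + (3·8 − 8·3) + (8·9 − 7·8)| = 10, so the area is 5.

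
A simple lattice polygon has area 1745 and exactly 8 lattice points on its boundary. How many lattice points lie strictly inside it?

1742

From Pick's theorem, I = A − B/2 + 1 = 1745 − 8/2 + 1 = 1742.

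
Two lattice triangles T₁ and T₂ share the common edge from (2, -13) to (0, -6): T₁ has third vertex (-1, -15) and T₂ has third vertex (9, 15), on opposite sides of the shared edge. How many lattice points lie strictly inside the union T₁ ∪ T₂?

The union is the simple quadrilateral with vertices (2, -13), (-1, -15), (0, -6), (9, 15) in order.
The shoelace formula gives twice the area as |[2·(-15) − (-1)·(-13)] + [(-1)·(-6) − 0·(-15)] + [0·15 − 9·(-6)] + [9·(-13) − 2·15]| = 130, so the area is 65.
The number of boundary lattice points is Σ gcd(|Δx|,|Δy|) = gcd(3,2) + gcd(1,9) + gcd(9,21) + gcd(7,28) = 1+1+3+7 = 12.
By Pick's theorem I = A − B/2 + 1 = 65 − 12/2 + 1 = 60.

60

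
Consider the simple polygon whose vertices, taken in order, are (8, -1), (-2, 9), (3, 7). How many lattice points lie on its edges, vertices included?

The number of boundary lattice points is Σ gcd(|Δx|,|Δy|) = gcd(10,10) + gcd(5,2) + gcd(5,8) = 10+1+1 = 12.

12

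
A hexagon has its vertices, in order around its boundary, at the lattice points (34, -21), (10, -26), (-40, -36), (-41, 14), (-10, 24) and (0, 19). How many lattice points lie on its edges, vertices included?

20

Along each edge there are gcd(|Δx|,|Δy|)+1 lattice points, so counting each shared vertex once the boundary has gcd(24,5) + gcd(50,10) + gcd(1,50) + gcd(31,10) + gcd(10,5) + gcd(34,40) = 1+10+1+1+5+2 = 20.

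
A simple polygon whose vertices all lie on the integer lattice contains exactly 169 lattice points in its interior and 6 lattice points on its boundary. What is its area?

Pick's theorem states A = I + B/2 − 1, so A = 169 + 6/2 − 1 = 171.

171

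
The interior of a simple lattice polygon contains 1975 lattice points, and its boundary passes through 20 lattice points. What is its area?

Pick's theorem states A = I + B/2 − 1, so A = 1975 + 20/2 − 1 = 1984.

1984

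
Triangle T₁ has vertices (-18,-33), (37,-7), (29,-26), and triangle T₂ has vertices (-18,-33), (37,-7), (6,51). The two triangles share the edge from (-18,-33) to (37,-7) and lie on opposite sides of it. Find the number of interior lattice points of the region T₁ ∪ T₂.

2410

The union is the simple quadrilateral with vertices (-18,-33), (29,-26), (37,-7), (6,51) in order.
By the shoelace formula, twice the signed area is |((-18)·(-26) − 29·(-33)) + (29·(-7) − 37·(-26)) + (37·51 − 6·(-7)) + (6·(-33) − (-18)·51)| = 4833, so the area is 4833/2.
The number of boundary lattice points is Σ gcd(|Δx|,|Δy|) = gcd(47,7) + gcd(8,19) + gcd(31,58) + gcd(24,84) = 1+1+1+12 = 15.
By Pick's theorem I = A − B/2 + 1 = 4833/2 − 15/2 + 1 = 2410.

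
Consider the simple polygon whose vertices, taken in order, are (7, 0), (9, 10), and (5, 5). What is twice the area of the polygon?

30

Using the shoelace formula, 2A = |[7·10 − 9·0] + [9·5 − 5·10] + [5·0 − 7·5]| = 30, so the area is 15.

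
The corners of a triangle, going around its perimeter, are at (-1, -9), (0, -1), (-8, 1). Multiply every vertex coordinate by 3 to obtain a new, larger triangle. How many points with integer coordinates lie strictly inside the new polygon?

292

The shoelace formula gives twice the area as |((-1)·(-1) − 0·(-9)) + (0·1 − (-8)·(-1)) + ((-8)·(-9) − (-1)·1)| = 66, so the area is 33.
The number of boundary lattice points is Σ gcd(|Δx|,|Δy|) = gcd(1,8) + gcd(8,2) + gcd(7,10) = 1+2+1 = 4.
Scaling by 3 multiplies the area by 3² = 9 (so the new area is 297) and multiplies the boundary lattice-point count by 3, giving 12.
By Pick's theorem, the interior count of the dilated polygon is 297 − 12/2 + 1 = 292.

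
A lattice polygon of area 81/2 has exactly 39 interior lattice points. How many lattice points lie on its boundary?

Pick's theorem gives A = I + B/2 − 1, so B = 2(A − I + 1) = 2(81/2 − 39 + 1) = 5.

5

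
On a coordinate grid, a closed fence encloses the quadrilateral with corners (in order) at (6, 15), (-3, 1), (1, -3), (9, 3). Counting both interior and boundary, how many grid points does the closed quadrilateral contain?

109

The shoelace formula gives twice the area as |(6·1 − (-3)·15) + ((-3)·(-3) − 1·1) + (1·3 − 9·(-3)) + (9·15 − 6·3)| = 206, so the area is 103.
The number of boundary lattice points is Σ gcd(|Δx|,|Δy|) = gcd(9,14) + gcd(4,4) + gcd(8,6) + gcd(3,12) = 1+4+2+3 = 10.
Pick's theorem gives I = A − B/2 + 1 = 103 − 10/2 + 1 = 99, so the closed region contains I + B = 99 + 10 = 109 lattice points.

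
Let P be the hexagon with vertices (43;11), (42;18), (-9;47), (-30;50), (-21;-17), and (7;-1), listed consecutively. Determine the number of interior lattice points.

2604

The shoelace formula gives twice the area as |(43·18 − 42·11) + (42·47 − (-9)·18) + ((-9)·50 − (-30)·47) + ((-30)·(-17) − (-21)·50) + ((-21)·(-1) − 7·(-17)) + (7·11 − 43·(-1))| = 5228, so the area is 2614.
The number of boundary lattice points is Σ gcd(|Δx|,|Δy|) = gcd(1,7) + gcd(51,29) + gcd(21,3) + gcd(9,67) + gcd(28,16) + gcd(36,12) = 1+1+3+1+4+12 = 22.
By Pick's theorem A = I + B/2 − 1, so I = 2614 − 22/2 + 1 = 2604.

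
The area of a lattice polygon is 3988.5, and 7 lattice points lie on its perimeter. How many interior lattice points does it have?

3986

From Pick's theorem, I = A − B/2 + 1 = 3988.5 − 7/2 + 1 = 3986.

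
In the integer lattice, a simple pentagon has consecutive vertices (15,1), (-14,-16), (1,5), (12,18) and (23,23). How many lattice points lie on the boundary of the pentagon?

8

Summing gcd(|Δx|,|Δy|) over the edges gives the boundary count: gcd(29,17) + gcd(15,21) + gcd(11,13) + gcd(11,5) + gcd(8,22) = 1+3+1+1+2 = 8.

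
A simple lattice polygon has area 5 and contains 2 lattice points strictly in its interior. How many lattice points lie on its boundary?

Pick's theorem gives A = I + B/2 − 1, so B = 2(A − I + 1) = 2(5 − 2 + 1) = 8.

8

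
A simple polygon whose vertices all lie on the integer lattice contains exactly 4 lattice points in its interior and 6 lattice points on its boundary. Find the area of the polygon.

By Pick's theorem, A = I + B/2 − 1 = 4 + 6/2 − 1 = 6.

6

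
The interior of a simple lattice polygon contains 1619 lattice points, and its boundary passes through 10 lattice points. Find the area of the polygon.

1623

Pick's theorem states A = I + B/2 − 1, so A = 1619 + 10/2 − 1 = 1623.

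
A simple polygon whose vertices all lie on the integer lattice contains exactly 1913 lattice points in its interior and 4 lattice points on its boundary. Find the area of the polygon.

1914

By Pick's theorem, A = I + B/2 − 1 = 1913 + 4/2 − 1 = 1914.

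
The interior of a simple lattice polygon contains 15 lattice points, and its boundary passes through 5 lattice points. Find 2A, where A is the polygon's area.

33

By Pick's theorem, A = I + B/2 − 1 = 15 + 5/2 − 1 = 33/2.
Hence 2A = 33.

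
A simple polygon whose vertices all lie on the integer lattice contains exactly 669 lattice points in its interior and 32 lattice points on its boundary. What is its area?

By Pick's theorem, A = I + B/2 − 1 = 669 + 32/2 − 1 = 684.

684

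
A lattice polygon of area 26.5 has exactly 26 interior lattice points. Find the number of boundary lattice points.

Pick's theorem gives A = I + B/2 − 1, so B = 2(A − I + 1) = 2(26.5 − 26 + 1) = 3.

3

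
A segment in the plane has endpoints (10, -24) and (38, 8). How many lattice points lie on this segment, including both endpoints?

5

The number of lattice points on a segment between lattice points is gcd(|Δx|,|Δy|) + 1 = gcd(28,32) + 1 = 4 + 1 = 5.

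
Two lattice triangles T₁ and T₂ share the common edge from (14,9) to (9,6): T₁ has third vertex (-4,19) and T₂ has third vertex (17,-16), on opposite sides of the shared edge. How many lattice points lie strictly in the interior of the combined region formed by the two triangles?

111

The union is the simple quadrilateral with vertices (14,9), (-4,19), (9,6), (17,-16) in order.
The shoelace formula gives twice the area as |[14·19 − (-4)·9] + [(-4)·6 − 9·19] + [9·(-16) − 17·6] + [17·9 − 14·(-16)]| = 238, so the area is 119.
Along each edge there are gcd(|Δx|,|Δy|)+1 lattice points, so counting each shared vertex once the boundary has gcd(18,10) + gcd(13,13) + gcd(8,22) + gcd(3,25) = 2+13+2+1 = 18.
By Pick's theorem I = A − B/2 + 1 = 119 − 18/2 + 1 = 111.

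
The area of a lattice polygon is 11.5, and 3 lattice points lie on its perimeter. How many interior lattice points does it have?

11

From Pick's theorem, I = A − B/2 + 1 = 11.5 − 3/2 + 1 = 11.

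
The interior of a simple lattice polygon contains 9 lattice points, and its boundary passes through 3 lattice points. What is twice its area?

By Pick's theorem, A = I + B/2 − 1 = 9 + 3/2 − 1 = 19/2.
Hence 2A = 19.

19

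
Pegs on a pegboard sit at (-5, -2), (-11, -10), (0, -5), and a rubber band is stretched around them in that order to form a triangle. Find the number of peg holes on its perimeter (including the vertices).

The number of boundary lattice points is Σ gcd(|Δx|,|Δy|) = gcd(6,8) + gcd(11,5) + gcd(5,3) = 2+1+1 = 4.

4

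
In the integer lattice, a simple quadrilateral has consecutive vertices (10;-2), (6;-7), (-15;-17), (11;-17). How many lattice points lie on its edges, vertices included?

29

Summing gcd(|Δx|,|Δy|) over the edges gives the boundary count: gcd(4,5) + gcd(21,10) + gcd(26,0) + gcd(1,15) = 1+1+26+1 = 29.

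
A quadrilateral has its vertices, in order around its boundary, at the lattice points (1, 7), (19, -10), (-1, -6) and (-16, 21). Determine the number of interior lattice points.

Using the shoelace formula, 2A = |(1·(-10) − 19·7) + (19·(-6) − (-1)·(-10)) + ((-1)·21 − (-16)·(-6)) + ((-16)·7 − 1·21)| = 517, so the area is 517/2.
Along each edge there are gcd(|Δx|,|Δy|)+1 lattice points, so counting each shared vertex once the boundary has gcd(18,17) + gcd(20,4) + gcd(15,27) + gcd(17,14) = 1+4+3+1 = 9.
By Pick's theorem A = I + B/2 − 1, so I = 517/2 − 9/2 + 1 = 255.

255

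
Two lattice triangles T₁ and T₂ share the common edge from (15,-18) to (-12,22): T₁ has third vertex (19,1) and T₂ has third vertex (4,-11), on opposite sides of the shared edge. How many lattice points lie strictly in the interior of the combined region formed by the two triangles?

461

The union is the simple quadrilateral with vertices (15,-18), (19,1), (-12,22), (4,-11) in order.
The shoelace formula gives twice the area as |[15·1 − 19·(-18)] + [19·22 − (-12)·1] + [(-12)·(-11) − 4·22] + [4·(-18) − 15·(-11)]| = 924, so the area is 462.
Along each edge there are gcd(|Δx|,|Δy|)+1 lattice points, so counting each shared vertex once the boundary has gcd(4,19) + gcd(31,21) + gcd(16,33) + gcd(11,7) = 1+1+1+1 = 4.
By Pick's theorem I = A − B/2 + 1 = 462 − 4/2 + 1 = 461.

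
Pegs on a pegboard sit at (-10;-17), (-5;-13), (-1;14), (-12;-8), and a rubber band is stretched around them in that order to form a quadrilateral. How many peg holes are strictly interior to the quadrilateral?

Using the shoelace formula, 2A = |((-10)·(-13) − (-5)·(-17)) + ((-5)·14 − (-1)·(-13)) + ((-1)·(-8) − (-12)·14) + ((-12)·(-17) − (-10)·(-8))| = 262, so the area is 131.
Summing gcd(|Δx|,|Δy|) over the edges gives the boundary count: gcd(5,4) + gcd(4,27) + gcd(11,22) + gcd(2,9) = 1+1+11+1 = 14.
By Pick's theorem A = I + B/2 − 1, so I = 131 − 14/2 + 1 = 125.

125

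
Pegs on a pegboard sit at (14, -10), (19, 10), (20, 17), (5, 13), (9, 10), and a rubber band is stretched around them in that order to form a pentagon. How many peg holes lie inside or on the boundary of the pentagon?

Using the shoelace formula, 2A = |[14·10 − 19·(-10)] + [19·17 − 20·10] + [20·13 − 5·17] + [5·10 − 9·13] + [9·(-10) − 14·10]| = 331, so the area is 165.5.
Summing gcd(|Δx|,|Δy|) over the edges gives the boundary count: gcd(5,20) + gcd(1,7) + gcd(15,4) + gcd(4,3) + gcd(5,20) = 5+1+1+1+5 = 13.
Pick's theorem gives I = A − B/2 + 1 = 165.5 − 13/2 + 1 = 160, so the closed region contains I + B = 160 + 13 = 173 lattice points.

173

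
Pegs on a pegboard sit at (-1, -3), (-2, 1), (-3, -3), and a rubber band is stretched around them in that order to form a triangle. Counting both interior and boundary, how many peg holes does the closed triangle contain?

7

The shoelace formula gives twice the area as |[(-1)·1 − (-2)·(-3)] + [(-2)·(-3) − (-3)·1] + [(-3)·(-3) − (-1)·(-3)]| = 8, so the area is 4.
The number of boundary lattice points is Σ gcd(|Δx|,|Δy|) = gcd(1,4) + gcd(1,4) + gcd(2,0) = 1+1+2 = 4.
Pick's theorem gives I = A − B/2 + 1 = 4 − 4/2 + 1 = 3, so the closed region contains I + B = 3 + 4 = 7 lattice points.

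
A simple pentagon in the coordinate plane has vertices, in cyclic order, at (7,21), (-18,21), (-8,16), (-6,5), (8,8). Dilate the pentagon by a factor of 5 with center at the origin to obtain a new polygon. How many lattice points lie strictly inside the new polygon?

5981

By the shoelace formula, twice the signed area is |[7·21 − (-18)·21] + [(-18)·16 − (-8)·21] + [(-8)·5 − (-6)·16] + [(-6)·8 − 8·5] + [8·21 − 7·8]| = 485, so the area is 242.5.
The number of boundary lattice points is Σ gcd(|Δx|,|Δy|) = gcd(25,0) + gcd(10,5) + gcd(2,11) + gcd(14,3) + gcd(1,13) = 25+5+1+1+1 = 33.
Scaling by 5 multiplies the area by 5² = 25 (so the new area is 6062.5) and multiplies the boundary lattice-point count by 5, giving 165.
By Pick's theorem, the interior count of the dilated polygon is 6062.5 − 165/2 + 1 = 5981.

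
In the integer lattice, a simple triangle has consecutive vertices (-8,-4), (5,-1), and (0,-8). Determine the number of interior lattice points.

36

By the shoelace formula, twice the signed area is |((-8)·(-1) − 5·(-4)) + (5·(-8) − 0·(-1)) + (0·(-4) − (-8)·(-8))| = 76, so the area is 38.
The number of boundary lattice points is Σ gcd(|Δx|,|Δy|) = gcd(13,3) + gcd(5,7) + gcd(8,4) = 1+1+4 = 6.
Pick's theorem gives I = A − B/2 + 1 = 38 − 6/2 + 1 = 36.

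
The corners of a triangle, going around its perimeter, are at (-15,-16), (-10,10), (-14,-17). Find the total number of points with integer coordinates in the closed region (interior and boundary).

Using the shoelace formula, 2A = |((-15)·10 − (-10)·(-16)) + ((-10)·(-17) − (-14)·10) + ((-14)·(-16) − (-15)·(-17))| = 31, so the area is 15.5.
The number of boundary lattice points is Σ gcd(|Δx|,|Δy|) = gcd(5,26) + gcd(4,27) + gcd(1,1) = 1+1+1 = 3.
Pick's theorem gives I = A − B/2 + 1 = 15.5 − 3/2 + 1 = 15, so the closed region contains I + B = 15 + 3 = 18 lattice points.

18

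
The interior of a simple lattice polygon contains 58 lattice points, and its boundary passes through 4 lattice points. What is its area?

59

By Pick's theorem, A = I + B/2 − 1 = 58 + 4/2 − 1 = 59.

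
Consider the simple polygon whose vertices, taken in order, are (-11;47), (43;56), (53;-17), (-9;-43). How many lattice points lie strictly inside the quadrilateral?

The shoelace formula gives twice the area as |((-11)·56 − 43·47) + (43·(-17) − 53·56) + (53·(-43) − (-9)·(-17)) + ((-9)·47 − (-11)·(-43))| = 9664, so the area is 4832.
Summing gcd(|Δx|,|Δy|) over the edges gives the boundary count: gcd(54,9) + gcd(10,73) + gcd(62,26) + gcd(2,90) = 9+1+2+2 = 14.
By Pick's theorem A = I + B/2 − 1, so I = 4832 − 14/2 + 1 = 4826.

4826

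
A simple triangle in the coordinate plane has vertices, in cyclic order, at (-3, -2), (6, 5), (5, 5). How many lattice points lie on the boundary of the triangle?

Summing gcd(|Δx|,|Δy|) over the edges gives the boundary count: gcd(9,7) + gcd(1,0) + gcd(8,7) = 1+1+1 = 3.

3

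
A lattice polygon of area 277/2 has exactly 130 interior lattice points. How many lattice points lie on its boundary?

19

Pick's theorem gives A = I + B/2 − 1, so B = 2(A − I + 1) = 2(277/2 − 130 + 1) = 19.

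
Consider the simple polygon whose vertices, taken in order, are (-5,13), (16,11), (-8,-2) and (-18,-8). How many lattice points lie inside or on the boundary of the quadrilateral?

By the shoelace formula, twice the signed area is |[(-5)·11 − 16·13] + [16·(-2) − (-8)·11] + [(-8)·(-8) − (-18)·(-2)] + [(-18)·13 − (-5)·(-8)]| = 453, so the area is 453/2.
Summing gcd(|Δx|,|Δy|) over the edges gives the boundary count: gcd(21,2) + gcd(24,13) + gcd(10,6) + gcd(13,21) = 1+1+2+1 = 5.
Pick's theorem gives I = A − B/2 + 1 = 453/2 − 5/2 + 1 = 225, so the closed region contains I + B = 225 + 5 = 230 lattice points.

230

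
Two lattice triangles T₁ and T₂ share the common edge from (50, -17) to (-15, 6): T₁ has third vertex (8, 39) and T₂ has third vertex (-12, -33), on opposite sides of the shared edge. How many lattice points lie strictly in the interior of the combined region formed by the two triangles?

The union is the simple quadrilateral with vertices (50, -17), (8, 39), (-15, 6), (-12, -33) in order.
By the shoelace formula, twice the signed area is |[50·39 − 8·(-17)] + [8·6 − (-15)·39] + [(-15)·(-33) − (-12)·6] + [(-12)·(-17) − 50·(-33)]| = 5140, so the area is 2570.
The number of boundary lattice points is Σ gcd(|Δx|,|Δy|) = gcd(42,56) + gcd(23,33) + gcd(3,39) + gcd(62,16) = 14+1+3+2 = 20.
By Pick's theorem I = A − B/2 + 1 = 2570 − 20/2 + 1 = 2561.

2561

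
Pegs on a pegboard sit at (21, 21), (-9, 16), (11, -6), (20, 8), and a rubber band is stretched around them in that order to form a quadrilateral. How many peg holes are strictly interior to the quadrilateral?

The shoelace formula gives twice the area as |[21·16 − (-9)·21] + [(-9)·(-6) − 11·16] + [11·8 − 20·(-6)] + [20·21 − 21·8]| = 863, so the area is 863/2.
The number of boundary lattice points is Σ gcd(|Δx|,|Δy|) = gcd(30,5) + gcd(20,22) + gcd(9,14) + gcd(1,13) = 5+2+1+1 = 9.
Pick's theorem gives I = A − B/2 + 1 = 863/2 − 9/2 + 1 = 428.

428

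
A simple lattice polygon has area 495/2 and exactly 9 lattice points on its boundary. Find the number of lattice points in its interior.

Pick's theorem A = I + B/2 − 1 rearranges to I = A − B/2 + 1 = 495/2 − 9/2 + 1 = 244.

244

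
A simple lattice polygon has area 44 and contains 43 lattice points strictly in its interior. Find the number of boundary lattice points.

4

Pick's theorem gives A = I + B/2 − 1, so B = 2(A − I + 1) = 2(44 − 43 + 1) = 4.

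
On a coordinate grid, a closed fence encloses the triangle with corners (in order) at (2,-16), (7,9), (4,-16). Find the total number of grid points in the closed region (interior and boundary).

The shoelace formula gives twice the area as |[2·9 − 7·(-16)] + [7·(-16) − 4·9] + [4·(-16) − 2·(-16)]| = 50, so the area is 25.
Along each edge there are gcd(|Δx|,|Δy|)+1 lattice points, so counting each shared vertex once the boundary has gcd(5,25) + gcd(3,25) + gcd(2,0) = 5+1+2 = 8.
Pick's theorem gives I = A − B/2 + 1 = 25 − 8/2 + 1 = 22, so the closed region contains I + B = 22 + 8 = 30 lattice points.

30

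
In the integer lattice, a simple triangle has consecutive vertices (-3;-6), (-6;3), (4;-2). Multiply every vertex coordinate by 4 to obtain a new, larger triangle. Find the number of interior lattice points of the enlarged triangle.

583

Using the shoelace formula, 2A = |[(-3)·3 − (-6)·(-6)] + [(-6)·(-2) − 4·3] + [4·(-6) − (-3)·(-2)]| = 75, so the area is 37.5.
Along each edge there are gcd(|Δx|,|Δy|)+1 lattice points, so counting each shared vertex once the boundary has gcd(3,9) + gcd(10,5) + gcd(7,4) = 3+5+1 = 9.
Scaling by 4 multiplies the area by 4² = 16 (so the new area is 600) and multiplies the boundary lattice-point count by 4, giving 36.
By Pick's theorem, the interior count of the dilated polygon is 600 − 36/2 + 1 = 583.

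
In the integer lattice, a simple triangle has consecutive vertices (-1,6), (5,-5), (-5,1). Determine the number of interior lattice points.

36

Using the shoelace formula, 2A = |((-1)·(-5) − 5·6) + (5·1 − (-5)·(-5)) + ((-5)·6 − (-1)·1)| = 74, so the area is 37.
Summing gcd(|Δx|,|Δy|) over the edges gives the boundary count: gcd(6,11) + gcd(10,6) + gcd(4,5) = 1+2+1 = 4.
By Pick's theorem A = I + B/2 − 1, so I = 37 − 4/2 + 1 = 36.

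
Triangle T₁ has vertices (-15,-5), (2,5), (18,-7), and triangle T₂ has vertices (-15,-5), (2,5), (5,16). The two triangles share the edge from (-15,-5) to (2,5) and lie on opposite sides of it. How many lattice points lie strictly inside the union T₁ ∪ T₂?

The union is the simple quadrilateral with vertices (-15,-5), (18,-7), (2,5), (5,16) in order.
The shoelace formula gives twice the area as |[(-15)·(-7) − 18·(-5)] + [18·5 − 2·(-7)] + [2·16 − 5·5] + [5·(-5) − (-15)·16]| = 521, so the area is 260.5.
The number of boundary lattice points is Σ gcd(|Δx|,|Δy|) = gcd(33,2) + gcd(16,12) + gcd(3,11) + gcd(20,21) = 1+4+1+1 = 7.
By Pick's theorem I = A − B/2 + 1 = 260.5 − 7/2 + 1 = 258.

258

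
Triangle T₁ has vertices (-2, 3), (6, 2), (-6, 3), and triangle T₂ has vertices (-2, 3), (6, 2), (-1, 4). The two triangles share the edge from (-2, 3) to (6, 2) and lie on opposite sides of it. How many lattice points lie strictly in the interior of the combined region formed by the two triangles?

The union is the simple quadrilateral with vertices (-2, 3), (-6, 3), (6, 2), (-1, 4) in order.
By the shoelace formula, twice the signed area is |[(-2)·3 − (-6)·3] + [(-6)·2 − 6·3] + [6·4 − (-1)·2] + [(-1)·3 − (-2)·4]| = 13, so the area is 6.5.
Summing gcd(|Δx|,|Δy|) over the edges gives the boundary count: gcd(4,0) + gcd(12,1) + gcd(7,2) + gcd(1,1) = 4+1+1+1 = 7.
By Pick's theorem I = A − B/2 + 1 = 6.5 − 7/2 + 1 = 4.

4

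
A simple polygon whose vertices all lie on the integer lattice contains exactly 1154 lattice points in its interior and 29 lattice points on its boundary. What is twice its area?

Pick's theorem states A = I + B/2 − 1, so A = 1154 + 29/2 − 1 = 2335/2.
Hence 2A = 2335.

2335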